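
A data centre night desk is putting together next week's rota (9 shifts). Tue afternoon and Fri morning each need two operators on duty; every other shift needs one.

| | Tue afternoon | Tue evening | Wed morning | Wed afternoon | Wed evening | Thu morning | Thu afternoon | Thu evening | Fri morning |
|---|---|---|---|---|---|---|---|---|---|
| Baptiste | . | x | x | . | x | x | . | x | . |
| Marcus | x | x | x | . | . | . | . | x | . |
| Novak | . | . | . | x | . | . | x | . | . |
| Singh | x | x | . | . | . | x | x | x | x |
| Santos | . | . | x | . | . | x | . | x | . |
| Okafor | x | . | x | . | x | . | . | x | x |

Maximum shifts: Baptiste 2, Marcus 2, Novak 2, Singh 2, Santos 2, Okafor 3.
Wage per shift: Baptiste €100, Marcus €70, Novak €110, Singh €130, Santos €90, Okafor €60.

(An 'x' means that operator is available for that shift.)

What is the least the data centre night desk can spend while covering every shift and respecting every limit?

Wed afternoon can only be covered by Novak, so that assignment is forced.
Fri morning can only be covered by Singh and Okafor, so that assignment is forced.
Picking the cheapest available operator for each shift independently would cost €880, but that ignores the shift limits.
An optimal schedule: Tue afternoon→Okafor+Marcus, Tue evening→Marcus, Wed morning→Santos, Wed afternoon→Novak, Wed evening→Okafor, Thu morning→Santos, Thu afternoon→Novak, Thu evening→Baptiste, Fri morning→Okafor+Singh.
Total: 60 + 70 + 70 + 90 + 110 + 60 + 90 + 110 + 100 + 60 + 130 = €950.

€950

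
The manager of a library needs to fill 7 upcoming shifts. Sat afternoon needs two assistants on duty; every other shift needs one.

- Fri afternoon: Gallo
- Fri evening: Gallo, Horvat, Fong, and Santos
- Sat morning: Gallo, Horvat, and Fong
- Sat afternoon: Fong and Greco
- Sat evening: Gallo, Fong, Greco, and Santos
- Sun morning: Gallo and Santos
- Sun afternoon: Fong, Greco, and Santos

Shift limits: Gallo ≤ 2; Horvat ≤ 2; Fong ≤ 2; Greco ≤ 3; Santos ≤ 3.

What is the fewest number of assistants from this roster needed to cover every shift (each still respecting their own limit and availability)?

8 slots to fill and no one can take more than 3, so at least ⌈8/3⌉ = 3 assistants are needed.
No set of 3 assistants can cover every shift (each such set leaves at least one shift with no one available or exceeds a cap).
Gallo, Horvat, Fong, and Greco alone can cover everything: Fri afternoon→Gallo, Fri evening→Horvat, Sat morning→Horvat, Sat afternoon→Fong+Greco, Sat evening→Greco, Sun morning→Gallo, Sun afternoon→Fong.

4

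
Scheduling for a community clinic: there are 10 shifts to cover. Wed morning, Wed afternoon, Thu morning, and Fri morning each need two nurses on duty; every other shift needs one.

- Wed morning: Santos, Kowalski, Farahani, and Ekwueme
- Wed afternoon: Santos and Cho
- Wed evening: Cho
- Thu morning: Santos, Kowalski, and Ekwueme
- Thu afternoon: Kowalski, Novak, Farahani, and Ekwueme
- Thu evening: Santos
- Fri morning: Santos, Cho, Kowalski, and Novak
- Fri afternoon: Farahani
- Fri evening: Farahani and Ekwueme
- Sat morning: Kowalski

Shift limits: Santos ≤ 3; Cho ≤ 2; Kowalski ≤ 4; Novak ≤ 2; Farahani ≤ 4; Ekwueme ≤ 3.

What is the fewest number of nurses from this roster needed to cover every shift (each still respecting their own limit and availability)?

14 slots to fill and no one can take more than 4, so at least ⌈14/4⌉ = 4 nurses are needed.
No set of 4 nurses can cover every shift (each such set leaves at least one shift with no one available or exceeds a cap).
Santos, Cho, Kowalski, Novak, and Farahani alone can cover everything: Wed morning→Kowalski+Farahani, Wed afternoon→Santos+Cho, Wed evening→Cho, Thu morning→Santos+Kowalski, Thu afternoon→Novak, Thu evening→Santos, Fri morning→Kowalski+Novak, Fri afternoon→Farahani, Fri evening→Farahani, Sat morning→Kowalski.

5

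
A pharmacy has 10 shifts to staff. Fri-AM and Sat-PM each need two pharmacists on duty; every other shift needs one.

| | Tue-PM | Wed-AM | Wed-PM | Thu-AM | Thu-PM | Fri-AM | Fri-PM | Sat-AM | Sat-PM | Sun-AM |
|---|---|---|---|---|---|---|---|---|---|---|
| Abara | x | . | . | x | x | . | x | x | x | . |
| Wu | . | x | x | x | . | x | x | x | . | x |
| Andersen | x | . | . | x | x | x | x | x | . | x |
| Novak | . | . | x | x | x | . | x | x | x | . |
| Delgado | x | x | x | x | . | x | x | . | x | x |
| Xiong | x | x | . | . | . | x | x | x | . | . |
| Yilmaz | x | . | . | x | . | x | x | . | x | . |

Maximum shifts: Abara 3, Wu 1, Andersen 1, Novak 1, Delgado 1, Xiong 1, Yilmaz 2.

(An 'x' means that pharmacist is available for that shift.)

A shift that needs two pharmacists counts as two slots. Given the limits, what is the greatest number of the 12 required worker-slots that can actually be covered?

10

Total capacity across all pharmacists is 3+1+1+1+1+1+2 = 10, and 12 slots are needed, so at most 10 can be filled.
An assignment achieving 10: Tue-PM→Abara, Wed-AM→Wu, Wed-PM→Novak, Thu-AM→Yilmaz, Thu-PM→Abara, Fri-AM→Xiong+Yilmaz, Sat-PM→Abara+Delgado, Sun-AM→Andersen.
Loads: Abara 3/3, Wu 1/1, Andersen 1/1, Novak 1/1, Delgado 1/1, Xiong 1/1, Yilmaz 2/2.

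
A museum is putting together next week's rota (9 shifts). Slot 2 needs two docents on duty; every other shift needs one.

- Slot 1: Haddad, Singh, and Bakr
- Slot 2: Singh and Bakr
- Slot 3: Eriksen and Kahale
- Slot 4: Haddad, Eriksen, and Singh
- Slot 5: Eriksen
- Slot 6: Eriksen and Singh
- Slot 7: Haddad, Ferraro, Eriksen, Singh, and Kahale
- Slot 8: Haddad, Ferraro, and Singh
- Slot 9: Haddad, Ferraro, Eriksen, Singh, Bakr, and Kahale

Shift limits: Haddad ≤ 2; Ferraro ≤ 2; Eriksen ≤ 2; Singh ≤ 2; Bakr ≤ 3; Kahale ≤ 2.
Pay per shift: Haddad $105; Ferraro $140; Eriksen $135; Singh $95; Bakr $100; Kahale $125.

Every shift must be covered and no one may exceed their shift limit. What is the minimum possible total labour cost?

$1085

Slot 2 can only be covered by Singh and Bakr, so that assignment is forced.
Slot 5 can only be covered by Eriksen, so that assignment is forced.
Picking the cheapest available docent for each shift independently would cost $1025, but that ignores the shift limits.
An optimal schedule: Slot 1→Bakr, Slot 2→Singh+Bakr, Slot 3→Kahale, Slot 4→Haddad, Slot 5→Eriksen, Slot 6→Singh, Slot 7→Kahale, Slot 8→Haddad, Slot 9→Bakr.
Total: 100 + 95 + 100 + 125 + 105 + 135 + 95 + 125 + 105 + 100 = $1085.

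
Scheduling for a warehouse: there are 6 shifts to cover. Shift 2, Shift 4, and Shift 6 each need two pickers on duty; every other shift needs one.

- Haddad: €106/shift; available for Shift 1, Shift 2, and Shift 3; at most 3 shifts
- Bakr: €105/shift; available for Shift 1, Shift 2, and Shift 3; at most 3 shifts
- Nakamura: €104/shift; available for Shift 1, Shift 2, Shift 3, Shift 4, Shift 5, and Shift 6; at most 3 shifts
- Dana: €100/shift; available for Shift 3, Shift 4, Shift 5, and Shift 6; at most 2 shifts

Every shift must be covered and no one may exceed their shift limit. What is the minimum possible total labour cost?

Shift 4 can only be covered by Nakamura and Dana, so that assignment is forced.
Shift 6 can only be covered by Nakamura and Dana, so that assignment is forced.
Picking the cheapest available picker for each shift independently would cost €921, but that ignores the shift limits.
An optimal schedule: Shift 1→Bakr, Shift 2→Bakr+Haddad, Shift 3→Bakr, Shift 4→Dana+Nakamura, Shift 5→Nakamura, Shift 6→Dana+Nakamura.
Total: 105 + 105 + 106 + 105 + 100 + 104 + 104 + 100 + 104 = €933.

€933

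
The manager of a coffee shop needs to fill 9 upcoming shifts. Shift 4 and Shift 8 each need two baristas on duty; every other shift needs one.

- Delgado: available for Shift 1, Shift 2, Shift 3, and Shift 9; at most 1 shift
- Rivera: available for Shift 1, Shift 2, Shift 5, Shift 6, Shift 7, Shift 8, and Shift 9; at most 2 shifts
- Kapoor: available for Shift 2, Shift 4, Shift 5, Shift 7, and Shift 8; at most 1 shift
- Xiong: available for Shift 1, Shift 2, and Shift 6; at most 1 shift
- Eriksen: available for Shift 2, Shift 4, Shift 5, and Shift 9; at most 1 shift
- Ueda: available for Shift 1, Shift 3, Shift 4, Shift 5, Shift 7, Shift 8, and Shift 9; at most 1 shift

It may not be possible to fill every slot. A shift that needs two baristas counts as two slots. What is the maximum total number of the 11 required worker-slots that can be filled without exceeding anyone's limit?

Total capacity across all baristas is 1+2+1+1+1+1 = 7, and 11 slots are needed, so at most 7 can be filled.
An assignment achieving 7: Shift 1→Xiong, Shift 3→Delgado, Shift 4→Kapoor+Eriksen, Shift 6→Rivera, Shift 7→Rivera, Shift 8→Ueda.
Loads: Delgado 1/1, Rivera 2/2, Kapoor 1/1, Xiong 1/1, Eriksen 1/1, Ueda 1/1.

7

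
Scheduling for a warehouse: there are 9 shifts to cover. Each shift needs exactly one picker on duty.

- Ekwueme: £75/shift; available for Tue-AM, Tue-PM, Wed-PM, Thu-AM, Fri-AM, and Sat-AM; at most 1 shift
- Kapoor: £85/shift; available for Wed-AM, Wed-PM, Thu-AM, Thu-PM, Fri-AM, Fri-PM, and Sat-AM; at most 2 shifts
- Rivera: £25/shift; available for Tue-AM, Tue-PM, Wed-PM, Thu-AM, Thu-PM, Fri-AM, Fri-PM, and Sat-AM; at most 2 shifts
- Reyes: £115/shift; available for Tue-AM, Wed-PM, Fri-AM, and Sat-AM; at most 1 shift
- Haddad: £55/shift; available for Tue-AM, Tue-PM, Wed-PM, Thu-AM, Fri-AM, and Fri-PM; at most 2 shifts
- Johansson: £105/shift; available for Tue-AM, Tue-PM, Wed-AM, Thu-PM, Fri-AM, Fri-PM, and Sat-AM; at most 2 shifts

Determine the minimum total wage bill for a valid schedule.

£615

Picking the cheapest available picker for each shift independently would cost £285, but that ignores the shift limits.
An optimal schedule: Tue-AM→Ekwueme, Tue-PM→Rivera, Wed-AM→Kapoor, Wed-PM→Kapoor, Thu-AM→Haddad, Thu-PM→Rivera, Fri-AM→Johansson, Fri-PM→Haddad, Sat-AM→Johansson.
Total: 75 + 25 + 85 + 85 + 55 + 25 + 105 + 55 + 105 = £615.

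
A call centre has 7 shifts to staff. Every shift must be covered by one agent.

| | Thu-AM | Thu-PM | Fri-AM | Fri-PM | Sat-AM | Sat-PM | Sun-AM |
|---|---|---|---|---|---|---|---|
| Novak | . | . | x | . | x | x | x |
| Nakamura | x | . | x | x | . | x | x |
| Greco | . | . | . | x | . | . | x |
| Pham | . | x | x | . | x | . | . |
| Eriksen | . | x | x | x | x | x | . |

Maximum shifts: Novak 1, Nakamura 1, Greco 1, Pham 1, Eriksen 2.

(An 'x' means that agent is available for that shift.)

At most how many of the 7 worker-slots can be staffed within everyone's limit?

6

Total capacity across all agents is 1+1+1+1+2 = 6, and 7 slots are needed, so at most 6 can be filled.
An assignment achieving 6: Thu-AM→Nakamura, Thu-PM→Pham, Fri-AM→Eriksen, Fri-PM→Greco, Sat-AM→Novak, Sat-PM→Eriksen.
Loads: Novak 1/1, Nakamura 1/1, Greco 1/1, Pham 1/1, Eriksen 2/2.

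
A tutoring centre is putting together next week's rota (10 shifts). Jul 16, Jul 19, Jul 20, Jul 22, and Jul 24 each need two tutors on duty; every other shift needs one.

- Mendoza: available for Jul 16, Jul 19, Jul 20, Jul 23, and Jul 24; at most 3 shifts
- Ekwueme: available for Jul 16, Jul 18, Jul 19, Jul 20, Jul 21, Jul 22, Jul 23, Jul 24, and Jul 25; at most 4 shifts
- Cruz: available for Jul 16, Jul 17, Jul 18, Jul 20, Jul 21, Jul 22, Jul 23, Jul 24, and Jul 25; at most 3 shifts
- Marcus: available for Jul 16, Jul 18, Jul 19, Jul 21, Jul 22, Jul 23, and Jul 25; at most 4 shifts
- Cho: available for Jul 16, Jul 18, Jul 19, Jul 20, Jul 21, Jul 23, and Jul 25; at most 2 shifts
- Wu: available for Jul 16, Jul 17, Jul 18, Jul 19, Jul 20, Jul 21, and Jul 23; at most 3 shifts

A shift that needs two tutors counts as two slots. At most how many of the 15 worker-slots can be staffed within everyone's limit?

15

Total capacity across all tutors is 3+4+3+4+2+3 = 19, and 15 slots are needed, so at most 15 can be filled.
An assignment achieving 15: Jul 16→Marcus+Cho, Jul 17→Cruz, Jul 18→Ekwueme, Jul 19→Mendoza+Marcus, Jul 20→Mendoza+Cruz, Jul 21→Marcus, Jul 22→Ekwueme+Cruz, Jul 23→Marcus, Jul 24→Mendoza+Ekwueme, Jul 25→Ekwueme.
Loads: Mendoza 3/3, Ekwueme 4/4, Cruz 3/3, Marcus 4/4, Cho 1/2, Wu 0/3.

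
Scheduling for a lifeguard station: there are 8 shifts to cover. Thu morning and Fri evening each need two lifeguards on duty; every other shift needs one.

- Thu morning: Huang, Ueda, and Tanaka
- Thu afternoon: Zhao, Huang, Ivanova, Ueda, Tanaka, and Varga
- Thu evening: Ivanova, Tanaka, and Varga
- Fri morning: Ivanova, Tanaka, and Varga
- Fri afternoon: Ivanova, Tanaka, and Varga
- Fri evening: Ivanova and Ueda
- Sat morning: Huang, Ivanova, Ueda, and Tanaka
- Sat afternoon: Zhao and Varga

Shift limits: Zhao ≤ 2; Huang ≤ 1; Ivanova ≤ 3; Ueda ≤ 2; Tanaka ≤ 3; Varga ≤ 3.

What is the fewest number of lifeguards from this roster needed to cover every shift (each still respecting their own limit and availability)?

4

10 slots to fill and no one can take more than 3, so at least ⌈10/3⌉ = 4 lifeguards are needed.
Zhao, Ivanova, Ueda, and Tanaka alone can cover everything: Thu morning→Ueda+Tanaka, Thu afternoon→Zhao, Thu evening→Ivanova, Fri morning→Ivanova, Fri afternoon→Tanaka, Fri evening→Ivanova+Ueda, Sat morning→Tanaka, Sat afternoon→Zhao.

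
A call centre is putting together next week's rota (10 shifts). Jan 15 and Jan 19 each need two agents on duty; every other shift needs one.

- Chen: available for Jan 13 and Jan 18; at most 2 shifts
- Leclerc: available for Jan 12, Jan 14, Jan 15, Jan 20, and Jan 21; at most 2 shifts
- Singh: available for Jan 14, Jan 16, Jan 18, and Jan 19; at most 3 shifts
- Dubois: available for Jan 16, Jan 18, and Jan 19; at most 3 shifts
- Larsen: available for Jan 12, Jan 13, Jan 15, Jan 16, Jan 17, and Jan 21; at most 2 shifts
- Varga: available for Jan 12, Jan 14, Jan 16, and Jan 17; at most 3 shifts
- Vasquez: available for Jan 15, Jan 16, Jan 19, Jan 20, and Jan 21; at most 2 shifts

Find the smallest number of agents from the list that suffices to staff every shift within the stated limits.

5

12 slots to fill and no one can take more than 3, so at least ⌈12/3⌉ = 4 agents are needed.
Any 4 agents together have capacity at most 3+3+3+2 = 11 < 12 slots, so 4 can never suffice.
Leclerc, Singh, Larsen, Varga, and Vasquez alone can cover everything: Jan 12→Varga, Jan 13→Larsen, Jan 14→Singh, Jan 15→Leclerc+Larsen, Jan 16→Varga, Jan 17→Varga, Jan 18→Singh, Jan 19→Singh+Vasquez, Jan 20→Leclerc, Jan 21→Vasquez.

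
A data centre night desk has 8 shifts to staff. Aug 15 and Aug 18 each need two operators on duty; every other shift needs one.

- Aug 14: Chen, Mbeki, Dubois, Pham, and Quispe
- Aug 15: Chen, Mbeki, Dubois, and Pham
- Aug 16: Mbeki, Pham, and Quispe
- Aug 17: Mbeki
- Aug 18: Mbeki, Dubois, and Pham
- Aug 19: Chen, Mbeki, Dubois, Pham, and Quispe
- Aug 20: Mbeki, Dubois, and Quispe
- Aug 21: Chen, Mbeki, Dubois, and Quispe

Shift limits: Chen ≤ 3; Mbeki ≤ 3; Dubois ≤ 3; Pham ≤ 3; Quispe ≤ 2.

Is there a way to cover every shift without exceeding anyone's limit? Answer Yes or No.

Aug 17 can only be covered by Mbeki, so that assignment is forced.
One valid schedule: Aug 14→Chen, Aug 15→Dubois+Pham, Aug 16→Mbeki, Aug 17→Mbeki, Aug 18→Mbeki+Dubois, Aug 19→Chen, Aug 20→Dubois, Aug 21→Chen.
Loads: Chen 3/3, Mbeki 3/3, Dubois 3/3, Pham 1/3, Quispe 0/2 — all within limits.

Yes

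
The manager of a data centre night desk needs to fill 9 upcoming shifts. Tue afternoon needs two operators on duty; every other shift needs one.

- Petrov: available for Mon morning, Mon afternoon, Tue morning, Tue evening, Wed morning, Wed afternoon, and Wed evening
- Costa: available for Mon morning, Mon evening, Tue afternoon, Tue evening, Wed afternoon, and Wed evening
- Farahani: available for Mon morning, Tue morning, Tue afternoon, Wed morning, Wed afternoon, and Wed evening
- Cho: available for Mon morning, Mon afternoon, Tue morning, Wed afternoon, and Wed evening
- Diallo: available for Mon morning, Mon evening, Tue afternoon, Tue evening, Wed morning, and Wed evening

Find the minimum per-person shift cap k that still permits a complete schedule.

2

With 5 operators and 10 worker-slots to fill, someone must work at least ⌈10/5⌉ = 2 shifts, so k ≥ 2.
k = 2 works: Mon morning→Cho, Mon afternoon→Petrov, Mon evening→Costa, Tue morning→Petrov, Tue afternoon→Costa+Farahani, Tue evening→Diallo, Wed morning→Farahani, Wed afternoon→Cho, Wed evening→Diallo.
Loads: Petrov 2, Costa 2, Farahani 2, Cho 2, Diallo 2 — all ≤ 2.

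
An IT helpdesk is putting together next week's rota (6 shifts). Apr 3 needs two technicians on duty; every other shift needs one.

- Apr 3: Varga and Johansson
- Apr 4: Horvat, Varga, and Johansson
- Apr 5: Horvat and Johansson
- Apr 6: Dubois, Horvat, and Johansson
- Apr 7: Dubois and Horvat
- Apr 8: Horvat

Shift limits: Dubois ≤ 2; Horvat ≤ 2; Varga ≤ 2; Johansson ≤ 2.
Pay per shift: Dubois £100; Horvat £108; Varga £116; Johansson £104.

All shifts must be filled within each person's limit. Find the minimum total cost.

£740

Apr 3 can only be covered by Varga and Johansson, so that assignment is forced.
Apr 8 can only be covered by Horvat, so that assignment is forced.
Picking the cheapest available technician for each shift independently would cost £736, but that ignores the shift limits.
An optimal schedule: Apr 3→Johansson+Varga, Apr 4→Horvat, Apr 5→Johansson, Apr 6→Dubois, Apr 7→Dubois, Apr 8→Horvat.
Total: 104 + 116 + 108 + 104 + 100 + 100 + 108 = £740.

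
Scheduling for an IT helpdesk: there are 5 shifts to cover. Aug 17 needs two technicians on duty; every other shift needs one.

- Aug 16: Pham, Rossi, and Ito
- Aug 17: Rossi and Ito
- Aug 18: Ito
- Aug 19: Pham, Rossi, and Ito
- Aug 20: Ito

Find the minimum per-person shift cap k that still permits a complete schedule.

With 3 technicians and 6 worker-slots to fill, someone must work at least ⌈6/3⌉ = 2 shifts, so k ≥ 2.
k = 2 fails: Shifts {Aug 17, Aug 18, Aug 20} need 4 worker-slots in total, but the technicians available for any of those shifts (Rossi and Ito) can supply at most 3 among them. So no valid schedule exists.
k = 3 works: Aug 16→Pham, Aug 17→Rossi+Ito, Aug 18→Ito, Aug 19→Pham, Aug 20→Ito.
Loads: Pham 2, Rossi 1, Ito 3 — all ≤ 3.

3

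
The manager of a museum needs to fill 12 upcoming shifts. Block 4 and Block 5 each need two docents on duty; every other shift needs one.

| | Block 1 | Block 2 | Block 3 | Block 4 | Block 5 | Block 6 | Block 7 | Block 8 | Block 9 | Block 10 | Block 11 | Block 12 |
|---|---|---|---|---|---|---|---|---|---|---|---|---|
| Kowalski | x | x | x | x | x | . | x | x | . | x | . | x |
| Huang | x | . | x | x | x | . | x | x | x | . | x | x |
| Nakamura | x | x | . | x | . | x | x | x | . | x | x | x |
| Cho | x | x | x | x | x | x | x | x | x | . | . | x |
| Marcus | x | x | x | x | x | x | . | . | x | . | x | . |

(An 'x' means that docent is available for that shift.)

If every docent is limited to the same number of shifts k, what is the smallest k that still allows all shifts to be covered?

3

With 5 docents and 14 worker-slots to fill, someone must work at least ⌈14/5⌉ = 3 shifts, so k ≥ 3.
k = 3 works: Block 1→Cho, Block 2→Kowalski, Block 3→Kowalski, Block 4→Cho+Marcus, Block 5→Cho+Marcus, Block 6→Nakamura, Block 7→Huang, Block 8→Nakamura, Block 9→Huang, Block 10→Kowalski, Block 11→Huang, Block 12→Nakamura.
Loads: Kowalski 3, Huang 3, Nakamura 3, Cho 3, Marcus 2 — all ≤ 3.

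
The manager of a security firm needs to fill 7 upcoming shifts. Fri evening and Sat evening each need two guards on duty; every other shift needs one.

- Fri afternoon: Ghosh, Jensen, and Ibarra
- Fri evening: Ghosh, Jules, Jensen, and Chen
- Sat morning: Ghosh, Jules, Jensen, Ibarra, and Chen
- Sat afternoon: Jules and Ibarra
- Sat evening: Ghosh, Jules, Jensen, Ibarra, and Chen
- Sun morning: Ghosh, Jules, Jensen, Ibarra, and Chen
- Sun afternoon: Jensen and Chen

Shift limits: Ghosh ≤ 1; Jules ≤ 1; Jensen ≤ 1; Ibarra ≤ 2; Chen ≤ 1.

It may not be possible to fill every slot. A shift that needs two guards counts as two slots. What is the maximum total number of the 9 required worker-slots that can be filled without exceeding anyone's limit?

6

Total capacity across all guards is 1+1+1+2+1 = 6, and 9 slots are needed, so at most 6 can be filled.
An assignment achieving 6: Fri afternoon→Ghosh, Fri evening→Chen, Sat morning→Ibarra, Sat afternoon→Jules, Sat evening→Ibarra, Sun afternoon→Jensen.
Loads: Ghosh 1/1, Jules 1/1, Jensen 1/1, Ibarra 2/2, Chen 1/1.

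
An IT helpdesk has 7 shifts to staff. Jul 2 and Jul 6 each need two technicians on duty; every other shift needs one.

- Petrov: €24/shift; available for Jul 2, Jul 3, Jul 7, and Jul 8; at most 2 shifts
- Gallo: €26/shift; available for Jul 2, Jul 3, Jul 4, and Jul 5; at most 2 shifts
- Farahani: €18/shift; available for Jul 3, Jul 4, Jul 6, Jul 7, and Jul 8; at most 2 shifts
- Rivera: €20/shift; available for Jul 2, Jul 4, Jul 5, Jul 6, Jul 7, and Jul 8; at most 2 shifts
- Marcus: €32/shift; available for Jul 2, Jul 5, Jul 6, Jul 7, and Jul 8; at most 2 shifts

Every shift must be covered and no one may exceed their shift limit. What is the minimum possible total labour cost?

Picking the cheapest available technician for each shift independently would cost €174, but that ignores the shift limits.
An optimal schedule: Jul 2→Rivera+Marcus, Jul 3→Petrov, Jul 4→Gallo, Jul 5→Gallo, Jul 6→Farahani+Rivera, Jul 7→Petrov, Jul 8→Farahani.
Total: 20 + 32 + 24 + 26 + 26 + 18 + 20 + 24 + 18 = €208.

€208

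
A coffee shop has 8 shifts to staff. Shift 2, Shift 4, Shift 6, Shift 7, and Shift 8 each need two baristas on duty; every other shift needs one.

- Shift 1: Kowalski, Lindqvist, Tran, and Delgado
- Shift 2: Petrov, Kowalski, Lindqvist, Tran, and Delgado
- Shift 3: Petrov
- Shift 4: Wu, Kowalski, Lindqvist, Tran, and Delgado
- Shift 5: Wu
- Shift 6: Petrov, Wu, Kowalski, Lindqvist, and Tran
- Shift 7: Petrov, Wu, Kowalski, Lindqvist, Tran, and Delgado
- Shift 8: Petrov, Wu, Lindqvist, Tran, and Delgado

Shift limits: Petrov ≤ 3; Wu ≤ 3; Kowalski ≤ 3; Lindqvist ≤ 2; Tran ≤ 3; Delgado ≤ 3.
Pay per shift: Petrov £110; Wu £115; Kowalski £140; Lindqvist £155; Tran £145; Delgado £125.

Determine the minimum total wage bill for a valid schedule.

£1615

Shift 3 can only be covered by Petrov, so that assignment is forced.
Shift 5 can only be covered by Wu, so that assignment is forced.
Picking the cheapest available barista for each shift independently would cost £1500, but that ignores the shift limits.
An optimal schedule: Shift 1→Delgado, Shift 2→Petrov+Delgado, Shift 3→Petrov, Shift 4→Wu+Kowalski, Shift 5→Wu, Shift 6→Petrov+Kowalski, Shift 7→Kowalski+Tran, Shift 8→Wu+Delgado.
Total: 125 + 110 + 125 + 110 + 115 + 140 + 115 + 110 + 140 + 140 + 145 + 115 + 125 = £1615.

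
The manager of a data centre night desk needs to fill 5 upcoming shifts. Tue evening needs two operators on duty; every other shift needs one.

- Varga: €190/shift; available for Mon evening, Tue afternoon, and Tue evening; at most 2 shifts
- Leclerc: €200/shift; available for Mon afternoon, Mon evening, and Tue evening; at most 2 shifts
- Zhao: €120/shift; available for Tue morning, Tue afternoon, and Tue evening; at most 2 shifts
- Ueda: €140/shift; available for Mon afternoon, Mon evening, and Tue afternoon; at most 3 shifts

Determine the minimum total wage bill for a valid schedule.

€850

Tue morning can only be covered by Zhao, so that assignment is forced.
Picking the cheapest available operator for each shift independently would cost €830, but that ignores the shift limits.
An optimal schedule: Mon afternoon→Ueda, Mon evening→Ueda, Tue morning→Zhao, Tue afternoon→Ueda, Tue evening→Zhao+Varga.
Total: 140 + 140 + 120 + 140 + 120 + 190 = €850.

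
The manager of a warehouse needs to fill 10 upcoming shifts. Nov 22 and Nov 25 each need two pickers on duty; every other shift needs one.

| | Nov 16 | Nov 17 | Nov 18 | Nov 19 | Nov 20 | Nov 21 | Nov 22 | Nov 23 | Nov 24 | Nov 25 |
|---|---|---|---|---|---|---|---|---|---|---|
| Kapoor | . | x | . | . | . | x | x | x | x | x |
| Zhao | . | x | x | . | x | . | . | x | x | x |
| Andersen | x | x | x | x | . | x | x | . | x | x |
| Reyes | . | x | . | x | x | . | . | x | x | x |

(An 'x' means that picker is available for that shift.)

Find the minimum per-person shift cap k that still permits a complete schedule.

With 4 pickers and 12 worker-slots to fill, someone must work at least ⌈12/4⌉ = 3 shifts, so k ≥ 3.
k = 3 works: Nov 16→Andersen, Nov 17→Reyes, Nov 18→Zhao, Nov 19→Andersen, Nov 20→Zhao, Nov 21→Kapoor, Nov 22→Kapoor+Andersen, Nov 23→Kapoor, Nov 24→Reyes, Nov 25→Zhao+Reyes.
Loads: Kapoor 3, Zhao 3, Andersen 3, Reyes 3 — all ≤ 3.

3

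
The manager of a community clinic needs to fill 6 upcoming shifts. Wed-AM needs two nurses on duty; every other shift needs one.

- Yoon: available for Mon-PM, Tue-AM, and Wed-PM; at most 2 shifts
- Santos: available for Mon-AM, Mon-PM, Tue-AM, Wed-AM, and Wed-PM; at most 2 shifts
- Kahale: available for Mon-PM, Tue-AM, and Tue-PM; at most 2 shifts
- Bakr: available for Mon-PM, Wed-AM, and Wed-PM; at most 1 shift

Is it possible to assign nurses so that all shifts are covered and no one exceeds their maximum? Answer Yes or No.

Yes

Mon-AM can only be covered by Santos, so that assignment is forced.
Tue-PM can only be covered by Kahale, so that assignment is forced.
Wed-AM can only be covered by Santos and Bakr, so that assignment is forced.
One valid schedule: Mon-AM→Santos, Mon-PM→Kahale, Tue-AM→Yoon, Tue-PM→Kahale, Wed-AM→Santos+Bakr, Wed-PM→Yoon.
Loads: Yoon 2/2, Santos 2/2, Kahale 2/2, Bakr 1/1 — all within limits.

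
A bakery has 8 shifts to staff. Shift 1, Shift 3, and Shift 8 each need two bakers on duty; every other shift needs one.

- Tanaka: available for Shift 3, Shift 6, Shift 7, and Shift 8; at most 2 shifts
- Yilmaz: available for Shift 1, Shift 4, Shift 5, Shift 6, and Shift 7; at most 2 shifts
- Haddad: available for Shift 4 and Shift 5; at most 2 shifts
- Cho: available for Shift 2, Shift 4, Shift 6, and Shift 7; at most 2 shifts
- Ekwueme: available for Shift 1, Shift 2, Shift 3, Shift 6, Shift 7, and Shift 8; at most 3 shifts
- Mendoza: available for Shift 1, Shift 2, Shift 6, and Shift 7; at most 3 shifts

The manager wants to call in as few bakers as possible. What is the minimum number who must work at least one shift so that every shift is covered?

11 slots to fill and no one can take more than 3, so at least ⌈11/3⌉ = 4 bakers are needed.
Any 4 bakers together have capacity at most 3+3+2+2 = 10 < 11 slots, so 4 can never suffice.
Tanaka, Yilmaz, Haddad, Cho, and Ekwueme alone can cover everything: Shift 1→Yilmaz+Ekwueme, Shift 2→Cho, Shift 3→Tanaka+Ekwueme, Shift 4→Haddad, Shift 5→Haddad, Shift 6→Yilmaz, Shift 7→Cho, Shift 8→Tanaka+Ekwueme.

5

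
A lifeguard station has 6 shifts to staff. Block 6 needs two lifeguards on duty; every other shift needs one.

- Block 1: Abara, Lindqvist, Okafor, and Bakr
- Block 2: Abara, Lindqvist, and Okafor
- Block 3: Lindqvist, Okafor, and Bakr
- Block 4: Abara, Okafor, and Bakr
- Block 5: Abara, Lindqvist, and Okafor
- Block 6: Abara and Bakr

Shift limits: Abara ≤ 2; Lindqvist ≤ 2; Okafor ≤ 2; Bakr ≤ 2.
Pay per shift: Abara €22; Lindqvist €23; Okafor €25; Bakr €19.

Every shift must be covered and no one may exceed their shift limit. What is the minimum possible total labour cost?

€153

Block 6 can only be covered by Abara and Bakr, so that assignment is forced.
Picking the cheapest available lifeguard for each shift independently would cost €142, but that ignores the shift limits.
An optimal schedule: Block 1→Lindqvist, Block 2→Abara, Block 3→Bakr, Block 4→Okafor, Block 5→Lindqvist, Block 6→Bakr+Abara.
Total: 23 + 22 + 19 + 25 + 23 + 19 + 22 = €153.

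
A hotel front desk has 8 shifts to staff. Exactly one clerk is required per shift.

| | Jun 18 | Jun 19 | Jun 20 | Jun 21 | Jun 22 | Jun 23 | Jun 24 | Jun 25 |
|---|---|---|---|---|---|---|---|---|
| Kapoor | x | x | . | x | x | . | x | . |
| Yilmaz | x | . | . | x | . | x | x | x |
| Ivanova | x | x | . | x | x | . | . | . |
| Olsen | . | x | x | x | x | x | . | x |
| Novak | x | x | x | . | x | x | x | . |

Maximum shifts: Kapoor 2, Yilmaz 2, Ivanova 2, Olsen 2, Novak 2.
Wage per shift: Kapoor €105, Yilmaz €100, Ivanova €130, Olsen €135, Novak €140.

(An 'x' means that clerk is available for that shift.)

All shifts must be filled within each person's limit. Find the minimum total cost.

€940

Picking the cheapest available clerk for each shift independently would cost €845, but that ignores the shift limits.
An optimal schedule: Jun 18→Kapoor, Jun 19→Ivanova, Jun 20→Olsen, Jun 21→Ivanova, Jun 22→Olsen, Jun 23→Yilmaz, Jun 24→Kapoor, Jun 25→Yilmaz.
Total: 105 + 130 + 135 + 130 + 135 + 100 + 105 + 100 = €940.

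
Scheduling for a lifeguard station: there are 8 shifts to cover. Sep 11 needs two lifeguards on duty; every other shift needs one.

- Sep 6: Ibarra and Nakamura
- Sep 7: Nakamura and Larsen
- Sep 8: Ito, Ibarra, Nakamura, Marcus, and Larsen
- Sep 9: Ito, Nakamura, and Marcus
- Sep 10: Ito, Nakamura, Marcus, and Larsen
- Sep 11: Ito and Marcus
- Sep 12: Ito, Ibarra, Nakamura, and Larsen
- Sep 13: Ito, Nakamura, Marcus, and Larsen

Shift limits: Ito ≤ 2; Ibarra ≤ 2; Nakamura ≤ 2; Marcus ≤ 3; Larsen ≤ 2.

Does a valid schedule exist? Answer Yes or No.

Sep 11 can only be covered by Ito and Marcus, so that assignment is forced.
One valid schedule: Sep 6→Ibarra, Sep 7→Nakamura, Sep 8→Marcus, Sep 9→Ito, Sep 10→Nakamura, Sep 11→Ito+Marcus, Sep 12→Ibarra, Sep 13→Marcus.
Loads: Ito 2/2, Ibarra 2/2, Nakamura 2/2, Marcus 3/3, Larsen 0/2 — all within limits.

Yes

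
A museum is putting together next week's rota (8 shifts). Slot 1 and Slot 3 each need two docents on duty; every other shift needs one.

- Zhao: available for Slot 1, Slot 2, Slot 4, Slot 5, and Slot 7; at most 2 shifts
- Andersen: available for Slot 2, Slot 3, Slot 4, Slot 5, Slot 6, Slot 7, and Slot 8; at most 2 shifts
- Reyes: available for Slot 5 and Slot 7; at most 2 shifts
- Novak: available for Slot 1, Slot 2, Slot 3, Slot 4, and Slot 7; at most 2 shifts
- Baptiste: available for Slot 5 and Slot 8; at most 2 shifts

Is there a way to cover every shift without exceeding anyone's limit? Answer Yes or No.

No

Total capacity is 10 and 10 slots are needed, so capacity alone doesn't rule it out.
Shifts {Slot 1, Slot 2, Slot 3, Slot 4, Slot 6} need 7 worker-slots in total, but the docents available for any of those shifts (Zhao, Andersen, and Novak) can supply at most 6 among them. So no valid schedule exists.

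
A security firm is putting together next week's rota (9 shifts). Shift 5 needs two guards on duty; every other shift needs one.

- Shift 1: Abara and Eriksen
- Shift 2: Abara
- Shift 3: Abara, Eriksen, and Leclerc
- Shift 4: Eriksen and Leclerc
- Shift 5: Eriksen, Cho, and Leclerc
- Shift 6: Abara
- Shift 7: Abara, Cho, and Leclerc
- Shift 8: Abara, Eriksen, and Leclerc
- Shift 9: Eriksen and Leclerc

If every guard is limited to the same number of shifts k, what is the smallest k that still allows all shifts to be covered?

3

With 4 guards and 10 worker-slots to fill, someone must work at least ⌈10/4⌉ = 3 shifts, so k ≥ 3.
k = 3 works: Shift 1→Abara, Shift 2→Abara, Shift 3→Eriksen, Shift 4→Eriksen, Shift 5→Cho+Leclerc, Shift 6→Abara, Shift 7→Cho, Shift 8→Leclerc, Shift 9→Eriksen.
Loads: Abara 3, Eriksen 3, Cho 2, Leclerc 2 — all ≤ 3.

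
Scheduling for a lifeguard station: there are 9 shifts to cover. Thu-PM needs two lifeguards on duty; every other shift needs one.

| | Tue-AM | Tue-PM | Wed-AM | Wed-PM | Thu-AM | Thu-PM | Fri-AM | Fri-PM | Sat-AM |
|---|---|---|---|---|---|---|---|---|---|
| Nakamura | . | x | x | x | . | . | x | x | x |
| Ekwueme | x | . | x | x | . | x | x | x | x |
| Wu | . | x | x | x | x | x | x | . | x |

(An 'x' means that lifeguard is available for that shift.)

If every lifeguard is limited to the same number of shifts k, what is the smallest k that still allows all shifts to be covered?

With 3 lifeguards and 10 worker-slots to fill, someone must work at least ⌈10/3⌉ = 4 shifts, so k ≥ 4.
k = 4 works: Tue-AM→Ekwueme, Tue-PM→Nakamura, Wed-AM→Nakamura, Wed-PM→Nakamura, Thu-AM→Wu, Thu-PM→Ekwueme+Wu, Fri-AM→Ekwueme, Fri-PM→Nakamura, Sat-AM→Ekwueme.
Loads: Nakamura 4, Ekwueme 4, Wu 2 — all ≤ 4.

4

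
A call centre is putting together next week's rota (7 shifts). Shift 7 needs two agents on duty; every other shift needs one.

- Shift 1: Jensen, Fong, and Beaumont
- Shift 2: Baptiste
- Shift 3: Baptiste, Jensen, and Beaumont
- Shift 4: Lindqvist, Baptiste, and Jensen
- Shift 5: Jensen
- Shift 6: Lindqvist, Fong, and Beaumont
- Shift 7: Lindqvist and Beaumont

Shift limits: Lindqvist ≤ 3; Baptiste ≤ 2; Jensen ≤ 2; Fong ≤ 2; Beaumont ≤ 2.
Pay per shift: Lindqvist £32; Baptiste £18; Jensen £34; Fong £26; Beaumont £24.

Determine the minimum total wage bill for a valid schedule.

Shift 2 can only be covered by Baptiste, so that assignment is forced.
Shift 5 can only be covered by Jensen, so that assignment is forced.
Shift 7 can only be covered by Lindqvist and Beaumont, so that assignment is forced.
Picking the cheapest available agent for each shift independently would cost £192, but that ignores the shift limits.
An optimal schedule: Shift 1→Fong, Shift 2→Baptiste, Shift 3→Beaumont, Shift 4→Baptiste, Shift 5→Jensen, Shift 6→Fong, Shift 7→Beaumont+Lindqvist.
Total: 26 + 18 + 24 + 18 + 34 + 26 + 24 + 32 = £202.

£202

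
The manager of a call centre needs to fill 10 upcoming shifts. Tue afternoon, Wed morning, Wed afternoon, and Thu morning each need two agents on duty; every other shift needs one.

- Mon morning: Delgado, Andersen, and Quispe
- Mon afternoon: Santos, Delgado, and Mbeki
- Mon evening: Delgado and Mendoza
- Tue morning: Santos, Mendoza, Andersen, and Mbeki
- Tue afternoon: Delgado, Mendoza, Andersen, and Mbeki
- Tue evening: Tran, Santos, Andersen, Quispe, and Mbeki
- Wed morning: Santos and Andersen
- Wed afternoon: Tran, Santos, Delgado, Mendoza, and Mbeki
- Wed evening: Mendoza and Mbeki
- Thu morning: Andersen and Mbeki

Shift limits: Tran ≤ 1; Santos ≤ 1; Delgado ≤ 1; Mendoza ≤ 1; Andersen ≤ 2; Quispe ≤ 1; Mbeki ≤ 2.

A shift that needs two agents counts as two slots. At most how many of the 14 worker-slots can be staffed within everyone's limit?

Total capacity across all agents is 1+1+1+1+2+1+2 = 9, and 14 slots are needed, so at most 9 can be filled.
An assignment achieving 9: Mon morning→Quispe, Mon afternoon→Mbeki, Mon evening→Delgado, Tue evening→Tran, Wed morning→Santos+Andersen, Wed evening→Mendoza, Thu morning→Andersen+Mbeki.
Loads: Tran 1/1, Santos 1/1, Delgado 1/1, Mendoza 1/1, Andersen 2/2, Quispe 1/1, Mbeki 2/2.

9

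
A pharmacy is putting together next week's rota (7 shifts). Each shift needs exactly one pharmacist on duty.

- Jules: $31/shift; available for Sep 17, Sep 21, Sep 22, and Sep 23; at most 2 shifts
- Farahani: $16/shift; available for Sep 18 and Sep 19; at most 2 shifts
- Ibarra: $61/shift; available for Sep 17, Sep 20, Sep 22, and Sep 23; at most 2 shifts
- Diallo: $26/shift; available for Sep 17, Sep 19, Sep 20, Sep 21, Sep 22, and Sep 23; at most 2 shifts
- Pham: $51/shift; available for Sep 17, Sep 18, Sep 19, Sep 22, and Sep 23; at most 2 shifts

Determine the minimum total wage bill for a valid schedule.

Picking the cheapest available pharmacist for each shift independently would cost $162, but that ignores the shift limits.
An optimal schedule: Sep 17→Jules, Sep 18→Farahani, Sep 19→Farahani, Sep 20→Diallo, Sep 21→Diallo, Sep 22→Jules, Sep 23→Pham.
Total: 31 + 16 + 16 + 26 + 26 + 31 + 51 = $197.

$197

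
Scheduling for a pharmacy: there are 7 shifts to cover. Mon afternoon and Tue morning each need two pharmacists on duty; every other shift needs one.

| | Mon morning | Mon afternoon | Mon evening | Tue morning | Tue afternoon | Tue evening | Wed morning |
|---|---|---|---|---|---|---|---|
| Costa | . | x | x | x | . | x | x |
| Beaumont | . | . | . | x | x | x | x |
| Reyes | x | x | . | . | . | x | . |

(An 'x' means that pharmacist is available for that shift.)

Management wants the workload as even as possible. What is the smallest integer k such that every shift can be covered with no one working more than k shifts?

3

With 3 pharmacists and 9 worker-slots to fill, someone must work at least ⌈9/3⌉ = 3 shifts, so k ≥ 3.
k = 3 works: Mon morning→Reyes, Mon afternoon→Costa+Reyes, Mon evening→Costa, Tue morning→Costa+Beaumont, Tue afternoon→Beaumont, Tue evening→Reyes, Wed morning→Beaumont.
Loads: Costa 3, Beaumont 3, Reyes 3 — all ≤ 3.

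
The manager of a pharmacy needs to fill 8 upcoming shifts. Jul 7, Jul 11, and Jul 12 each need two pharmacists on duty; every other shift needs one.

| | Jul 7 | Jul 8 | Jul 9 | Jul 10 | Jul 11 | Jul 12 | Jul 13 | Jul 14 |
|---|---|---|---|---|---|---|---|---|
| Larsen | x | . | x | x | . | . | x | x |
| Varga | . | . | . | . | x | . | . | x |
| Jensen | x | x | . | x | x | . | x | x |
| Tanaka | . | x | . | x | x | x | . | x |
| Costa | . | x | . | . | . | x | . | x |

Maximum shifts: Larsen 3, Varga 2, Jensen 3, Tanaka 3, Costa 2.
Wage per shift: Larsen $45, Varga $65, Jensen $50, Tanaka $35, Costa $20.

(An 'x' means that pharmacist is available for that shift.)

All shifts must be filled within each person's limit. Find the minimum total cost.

Jul 7 can only be covered by Larsen and Jensen, so that assignment is forced.
Jul 9 can only be covered by Larsen, so that assignment is forced.
Jul 12 can only be covered by Tanaka and Costa, so that assignment is forced.
Picking the cheapest available pharmacist for each shift independently would cost $400, but that ignores the shift limits.
An optimal schedule: Jul 7→Larsen+Jensen, Jul 8→Costa, Jul 9→Larsen, Jul 10→Tanaka, Jul 11→Tanaka+Jensen, Jul 12→Costa+Tanaka, Jul 13→Larsen, Jul 14→Jensen.
Total: 45 + 50 + 20 + 45 + 35 + 35 + 50 + 20 + 35 + 45 + 50 = $430.

$430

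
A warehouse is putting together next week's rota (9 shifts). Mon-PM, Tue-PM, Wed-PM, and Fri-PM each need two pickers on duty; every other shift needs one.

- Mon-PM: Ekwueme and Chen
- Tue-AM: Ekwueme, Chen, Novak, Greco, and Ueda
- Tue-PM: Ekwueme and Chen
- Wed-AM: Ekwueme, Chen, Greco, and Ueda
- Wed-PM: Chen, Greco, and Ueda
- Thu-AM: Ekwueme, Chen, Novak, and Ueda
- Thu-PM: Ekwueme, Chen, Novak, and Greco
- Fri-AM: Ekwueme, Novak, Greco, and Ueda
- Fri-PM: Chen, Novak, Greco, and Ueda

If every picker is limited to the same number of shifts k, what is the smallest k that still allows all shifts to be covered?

With 5 pickers and 13 worker-slots to fill, someone must work at least ⌈13/5⌉ = 3 shifts, so k ≥ 3.
k = 3 works: Mon-PM→Ekwueme+Chen, Tue-AM→Greco, Tue-PM→Ekwueme+Chen, Wed-AM→Ekwueme, Wed-PM→Chen+Greco, Thu-AM→Novak, Thu-PM→Novak, Fri-AM→Novak, Fri-PM→Greco+Ueda.
Loads: Ekwueme 3, Chen 3, Novak 3, Greco 3, Ueda 1 — all ≤ 3.

3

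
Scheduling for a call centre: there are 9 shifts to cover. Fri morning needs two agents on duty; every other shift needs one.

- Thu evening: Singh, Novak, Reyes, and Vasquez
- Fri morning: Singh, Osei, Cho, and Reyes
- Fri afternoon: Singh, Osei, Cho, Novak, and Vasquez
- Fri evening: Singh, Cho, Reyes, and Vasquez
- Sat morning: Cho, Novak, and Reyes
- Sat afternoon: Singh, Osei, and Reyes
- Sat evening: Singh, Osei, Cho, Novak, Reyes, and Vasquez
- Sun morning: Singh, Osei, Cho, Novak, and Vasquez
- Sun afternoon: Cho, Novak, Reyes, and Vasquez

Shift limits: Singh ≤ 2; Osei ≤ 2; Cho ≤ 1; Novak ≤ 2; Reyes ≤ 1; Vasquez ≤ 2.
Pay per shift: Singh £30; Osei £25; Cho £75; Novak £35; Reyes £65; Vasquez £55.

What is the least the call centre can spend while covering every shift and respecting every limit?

Picking the cheapest available agent for each shift independently would cost £285, but that ignores the shift limits.
An optimal schedule: Thu evening→Singh, Fri morning→Osei+Reyes, Fri afternoon→Osei, Fri evening→Vasquez, Sat morning→Cho, Sat afternoon→Singh, Sat evening→Vasquez, Sun morning→Novak, Sun afternoon→Novak.
Total: 30 + 25 + 65 + 25 + 55 + 75 + 30 + 55 + 35 + 35 = £430.

£430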